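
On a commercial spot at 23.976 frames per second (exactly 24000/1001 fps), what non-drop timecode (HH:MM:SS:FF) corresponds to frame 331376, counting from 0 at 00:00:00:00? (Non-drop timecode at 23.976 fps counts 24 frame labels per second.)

331376 ÷ 24 = 13807 full seconds, remainder 8 frames.
13807 s = 3 h 50 min 7 s.
Timecode: 03:50:07:08.

03:50:07:08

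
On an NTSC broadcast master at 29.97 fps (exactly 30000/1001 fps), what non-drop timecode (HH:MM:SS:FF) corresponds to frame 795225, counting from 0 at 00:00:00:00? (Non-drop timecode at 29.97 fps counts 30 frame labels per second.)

07:21:47:15

795225 ÷ 30 = 26507 full seconds, remainder 15 frames.
26507 s = 7 h 21 min 47 s.
Timecode: 07:21:47:15.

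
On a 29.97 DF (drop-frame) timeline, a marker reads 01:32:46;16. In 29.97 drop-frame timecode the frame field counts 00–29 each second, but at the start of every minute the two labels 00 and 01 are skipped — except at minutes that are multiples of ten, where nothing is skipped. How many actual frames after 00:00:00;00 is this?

166830

Complete 10-minute blocks: 9, each 17982 frames → 161838.
Remaining 2 whole minutes in the current block: 1800 + 1 × 1798 = 3598 frames.
Within the current minute: 46 × 30 + 16 − 2 = 1394 (labels ;00/;01 skipped at this minute). Total = 161838 + 3598 + 1394 = 166830.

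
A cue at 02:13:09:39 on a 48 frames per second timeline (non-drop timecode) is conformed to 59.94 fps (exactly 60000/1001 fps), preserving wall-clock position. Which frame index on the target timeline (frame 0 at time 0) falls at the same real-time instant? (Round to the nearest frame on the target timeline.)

Source frame index: (2×3600 + 13×60 + 9) × 48 + 39 = 383511.
Real time: 383511 / (48) = 127837/16 s.
Target frame: (127837/16) × (60000/1001) = 479388750/1001 ≈ 478909.840 → 478910.

frame 478910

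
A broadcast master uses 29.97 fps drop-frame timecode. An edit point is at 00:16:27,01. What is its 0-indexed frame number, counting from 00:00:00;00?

29581

Complete 10-minute blocks: 1, each 17982 frames → 17982.
Remaining 6 whole minutes in the current block: 1800 + 5 × 1798 = 10790 frames.
Within the current minute: 27 × 30 + 1 − 2 = 809 (labels ;00/;01 skipped at this minute). Total = 17982 + 10790 + 809 = 29581.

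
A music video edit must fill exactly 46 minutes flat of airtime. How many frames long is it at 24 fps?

66240 frames

46 min = 2760 s.
Frames = 2760 × 24 = 66240.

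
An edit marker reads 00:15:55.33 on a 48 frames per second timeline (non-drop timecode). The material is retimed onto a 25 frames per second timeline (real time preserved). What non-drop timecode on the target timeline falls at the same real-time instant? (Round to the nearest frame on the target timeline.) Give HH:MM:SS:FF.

Source frame index: (0×3600 + 15×60 + 55) × 48 + 33 = 45873.
Real time: 45873 / (48) = 15291/16 s.
Target frame: (15291/16) × (25) = 382275/16 ≈ 23892.188 → 23892.
At 25 labels/s: frame 23892 → 00:15:55:17.

00:15:55:17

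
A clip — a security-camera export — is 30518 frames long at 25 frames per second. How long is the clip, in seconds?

1220.72 seconds

Running time = 30518 / (25) = 1220.72 s.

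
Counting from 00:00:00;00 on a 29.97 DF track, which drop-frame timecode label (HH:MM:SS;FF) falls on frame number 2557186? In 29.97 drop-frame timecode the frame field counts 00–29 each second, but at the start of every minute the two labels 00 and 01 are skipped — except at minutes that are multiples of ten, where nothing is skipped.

23:42:04;26

Each 10-minute DF block holds 10 × 60 × 30 − 9 × 2 = 17982 frames. 2557186 ÷ 17982 → 142 full blocks, remainder 3742.
Within the partial block the first minute is 1800 frames and each further minute 1798, so 2 further minute boundaries passed. Total skipped labels = 18 × 142 + 2 × 2 = 2560.
Non-drop label index = 2557186 + 2560 = 2559746; at 30 labels/s that is 23:42:04:26, i.e. DF 23:42:04;26.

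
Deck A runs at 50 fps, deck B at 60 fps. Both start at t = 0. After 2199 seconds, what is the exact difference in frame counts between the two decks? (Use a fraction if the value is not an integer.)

A emits 50 × 2199 = 109950 frames; B emits 60 × 2199 = 131940.
Difference = 21990 frames; B is ahead of A.

21990 frames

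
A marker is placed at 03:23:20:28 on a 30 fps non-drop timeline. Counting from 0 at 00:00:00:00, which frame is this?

366028

Total seconds to the label: (3 × 3600 + 23 × 60 + 20) = 12200.
Frame index = 12200 × 30 + 28 = 366028.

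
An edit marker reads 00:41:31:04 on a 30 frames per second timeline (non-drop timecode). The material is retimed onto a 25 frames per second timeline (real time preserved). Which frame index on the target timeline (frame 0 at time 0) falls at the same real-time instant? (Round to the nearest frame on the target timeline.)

frame 62278

Source frame index: (0×3600 + 41×60 + 31) × 30 + 4 = 74734.
Real time: 74734 / (30) = 37367/15 s.
Target frame: (37367/15) × (25) = 186835/3 ≈ 62278.333 → 62278.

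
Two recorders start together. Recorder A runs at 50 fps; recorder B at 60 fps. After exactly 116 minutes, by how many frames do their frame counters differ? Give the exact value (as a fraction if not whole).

116 min = 6960 s.
A emits 50 × 6960 = 348000 frames; B emits 60 × 6960 = 417600.
Difference = 69600 frames; B is ahead of A.

69600 frames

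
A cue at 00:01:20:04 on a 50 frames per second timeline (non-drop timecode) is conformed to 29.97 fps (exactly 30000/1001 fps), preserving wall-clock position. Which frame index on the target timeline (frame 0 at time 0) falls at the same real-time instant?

frame 2400

Source frame index: (0×3600 + 1×60 + 20) × 50 + 4 = 4004.
Real time: 4004 / (50) = 2002/25 s.
Target frame: (2002/25) × (30000/1001) = 2400.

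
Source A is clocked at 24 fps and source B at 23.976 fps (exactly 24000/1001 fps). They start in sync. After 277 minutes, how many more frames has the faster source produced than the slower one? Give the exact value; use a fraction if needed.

277 min = 16620 s.
A emits 24 × 16620 = 398880 frames; B emits 24000/1001 × 16620 = 398880000/1001.
Difference = 398880/1001 frames (≈ 398.4815); B is behind A.

398880/1001 frames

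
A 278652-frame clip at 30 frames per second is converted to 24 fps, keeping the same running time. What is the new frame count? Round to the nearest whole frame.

Frames at target rate = 278652 × (24) / (30) = 1114608/5 ≈ 222921.600.
Nearest whole frame: 222922.

222922 frames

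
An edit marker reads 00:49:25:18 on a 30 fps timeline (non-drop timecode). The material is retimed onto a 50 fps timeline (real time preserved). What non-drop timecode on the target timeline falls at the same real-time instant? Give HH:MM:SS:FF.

00:49:25:30

Source frame index: (0×3600 + 49×60 + 25) × 30 + 18 = 88968.
Real time: 88968 / (30) = 14828/5 s.
Target frame: (14828/5) × (50) = 148280.
At 50 labels/s: frame 148280 → 00:49:25:30.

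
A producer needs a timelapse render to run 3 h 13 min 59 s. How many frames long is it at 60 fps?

3 h 13 min 59 s = 11639 s.
Frames = 11639 × 60 = 698340.

698340 frames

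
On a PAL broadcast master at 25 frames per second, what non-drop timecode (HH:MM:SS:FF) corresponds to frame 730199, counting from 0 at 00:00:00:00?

08:06:47:24

730199 ÷ 25 = 29207 full seconds, remainder 24 frames.
29207 s = 8 h 6 min 47 s.
Timecode: 08:06:47:24.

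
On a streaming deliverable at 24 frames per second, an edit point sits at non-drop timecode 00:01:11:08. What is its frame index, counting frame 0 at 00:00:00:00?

Total seconds to the label: (0 × 3600 + 1 × 60 + 11) = 71.
Frame index = 71 × 24 + 8 = 1712.

frame 1712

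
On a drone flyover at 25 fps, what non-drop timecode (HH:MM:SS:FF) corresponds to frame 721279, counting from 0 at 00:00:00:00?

08:00:51:04

721279 ÷ 25 = 28851 full seconds, remainder 4 frames.
28851 s = 8 h 0 min 51 s.
Timecode: 08:00:51:04.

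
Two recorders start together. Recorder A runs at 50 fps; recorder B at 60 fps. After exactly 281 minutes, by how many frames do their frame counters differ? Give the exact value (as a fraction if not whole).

281 min = 16860 s.
A emits 50 × 16860 = 843000 frames; B emits 60 × 16860 = 1011600.
Difference = 168600 frames; B is ahead of A.

168600 frames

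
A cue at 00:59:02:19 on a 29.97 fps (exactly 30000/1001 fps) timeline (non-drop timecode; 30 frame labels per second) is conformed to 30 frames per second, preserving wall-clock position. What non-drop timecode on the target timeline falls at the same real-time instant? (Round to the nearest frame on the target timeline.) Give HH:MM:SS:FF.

Source frame index: (0×3600 + 59×60 + 2) × 30 + 19 = 106279.
Real time: 106279 / (30000/1001) = 106385279/30000 s.
Target frame: (106385279/30000) × (30) = 106385279/1000 ≈ 106385.279 → 106385.
At 30 labels/s: frame 106385 → 00:59:06:05.

00:59:06:05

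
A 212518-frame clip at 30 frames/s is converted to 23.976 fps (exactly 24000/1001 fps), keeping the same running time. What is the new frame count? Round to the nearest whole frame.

169845 frames

Frames at target rate = 212518 × (24000/1001) / (30) = 170014400/1001 ≈ 169844.555.
Nearest whole frame: 169845.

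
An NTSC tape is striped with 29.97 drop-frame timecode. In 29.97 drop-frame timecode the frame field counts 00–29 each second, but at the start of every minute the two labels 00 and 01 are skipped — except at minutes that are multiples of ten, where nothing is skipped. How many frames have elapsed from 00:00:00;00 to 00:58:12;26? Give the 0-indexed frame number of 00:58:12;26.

104680

As if non-drop at 30 labels/s: (0 × 3600 + 58 × 60 + 12) × 30 + 26 = 104786.
Minute boundaries passed: 58; those not divisible by 10: 58 − 5 = 53; dropped labels = 2 × 53 = 106.
Actual frame index = 104786 − 106 = 104680.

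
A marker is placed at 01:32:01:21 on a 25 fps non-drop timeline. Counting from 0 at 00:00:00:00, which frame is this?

frame 138046

Total seconds to the label: (1 × 3600 + 32 × 60 + 1) = 5521.
Frame index = 5521 × 25 + 21 = 138046.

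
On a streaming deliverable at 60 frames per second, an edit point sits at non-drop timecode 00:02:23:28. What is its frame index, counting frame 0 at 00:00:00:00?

frame 8608

Total seconds to the label: (0 × 3600 + 2 × 60 + 23) = 143.
Frame index = 143 × 60 + 28 = 8608.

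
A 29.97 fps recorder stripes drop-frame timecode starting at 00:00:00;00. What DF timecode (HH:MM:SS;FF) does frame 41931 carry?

00:23:19;03

Each 10-minute DF block holds 10 × 60 × 30 − 9 × 2 = 17982 frames. 41931 ÷ 17982 → 2 full blocks, remainder 5967.
Within the partial block the first minute is 1800 frames and each further minute 1798, so 3 further minute boundaries passed. Total skipped labels = 18 × 2 + 2 × 3 = 42.
Non-drop label index = 41931 + 42 = 41973; at 30 labels/s that is 00:23:19:03, i.e. DF 00:23:19;03.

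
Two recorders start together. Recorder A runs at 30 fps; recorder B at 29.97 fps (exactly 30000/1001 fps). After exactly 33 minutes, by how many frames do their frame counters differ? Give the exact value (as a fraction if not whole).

33 min = 1980 s.
A emits 30 × 1980 = 59400 frames; B emits 30000/1001 × 1980 = 5400000/91.
Difference = 5400/91 frames (≈ 59.3407); B is behind A.

5400/91 frames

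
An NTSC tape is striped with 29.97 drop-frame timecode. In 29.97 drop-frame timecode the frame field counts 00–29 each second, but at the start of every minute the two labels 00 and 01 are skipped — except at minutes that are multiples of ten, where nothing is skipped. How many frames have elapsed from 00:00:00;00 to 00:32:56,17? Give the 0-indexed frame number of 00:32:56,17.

59239

Complete 10-minute blocks: 3, each 17982 frames → 53946.
Remaining 2 whole minutes in the current block: 1800 + 1 × 1798 = 3598 frames.
Within the current minute: 56 × 30 + 17 − 2 = 1695 (labels ;00/;01 skipped at this minute). Total = 53946 + 3598 + 1695 = 59239.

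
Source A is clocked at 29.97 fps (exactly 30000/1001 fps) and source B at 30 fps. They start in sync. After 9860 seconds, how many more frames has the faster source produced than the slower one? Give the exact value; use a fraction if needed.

295800/1001 frames

A emits 30000/1001 × 9860 = 295800000/1001 frames; B emits 30 × 9860 = 295800.
Difference = 295800/1001 frames (≈ 295.5045); B is ahead of A.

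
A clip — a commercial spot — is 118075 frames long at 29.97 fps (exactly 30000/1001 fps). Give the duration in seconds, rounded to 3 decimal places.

3939.769 seconds

Running time = 118075 × 1001/30000 = 4727723/1200 s ≈ 3939.769 s.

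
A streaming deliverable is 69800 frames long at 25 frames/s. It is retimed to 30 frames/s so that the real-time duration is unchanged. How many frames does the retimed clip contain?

Target frames = source frames × (target rate / source rate) = 69800 × (30)/(25) = 69800 × 6/5 = 83760.

83760 frames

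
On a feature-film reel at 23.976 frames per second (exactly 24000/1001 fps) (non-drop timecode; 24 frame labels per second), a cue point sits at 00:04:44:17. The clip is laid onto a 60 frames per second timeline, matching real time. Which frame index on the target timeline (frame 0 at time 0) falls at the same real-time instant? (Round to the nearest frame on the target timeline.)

Source frame index: (0×3600 + 4×60 + 44) × 24 + 17 = 6833.
Real time: 6833 / (24000/1001) = 6839833/24000 s.
Target frame: (6839833/24000) × (60) = 6839833/400 ≈ 17099.583 → 17100.

frame 17100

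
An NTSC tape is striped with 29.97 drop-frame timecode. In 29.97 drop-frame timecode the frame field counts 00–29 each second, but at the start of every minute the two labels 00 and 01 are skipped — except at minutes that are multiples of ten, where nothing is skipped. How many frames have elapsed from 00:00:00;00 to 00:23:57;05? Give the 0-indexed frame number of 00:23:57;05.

As if non-drop at 30 labels/s: (0 × 3600 + 23 × 60 + 57) × 30 + 5 = 43115.
Minute boundaries passed: 23; those not divisible by 10: 23 − 2 = 21; dropped labels = 2 × 21 = 42.
Actual frame index = 43115 − 42 = 43073.

43073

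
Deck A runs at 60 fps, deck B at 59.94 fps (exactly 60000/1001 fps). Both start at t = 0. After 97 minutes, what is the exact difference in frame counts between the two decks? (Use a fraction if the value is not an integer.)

97 min = 5820 s.
A emits 60 × 5820 = 349200 frames; B emits 60000/1001 × 5820 = 349200000/1001.
Difference = 349200/1001 frames (≈ 348.8511); B is behind A.

349200/1001 frames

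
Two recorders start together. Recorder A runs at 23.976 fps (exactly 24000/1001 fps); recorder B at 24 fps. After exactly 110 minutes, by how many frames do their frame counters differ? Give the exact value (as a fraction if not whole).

14400/91 frames

110 min = 6600 s.
A emits 24000/1001 × 6600 = 14400000/91 frames; B emits 24 × 6600 = 158400.
Difference = 14400/91 frames (≈ 158.2418); B is ahead of A.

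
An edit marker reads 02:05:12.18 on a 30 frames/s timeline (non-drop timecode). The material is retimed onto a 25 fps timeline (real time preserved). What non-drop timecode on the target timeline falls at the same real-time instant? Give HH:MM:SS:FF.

Source frame index: (2×3600 + 5×60 + 12) × 30 + 18 = 225378.
Real time: 225378 / (30) = 37563/5 s.
Target frame: (37563/5) × (25) = 187815.
At 25 labels/s: frame 187815 → 02:05:12:15.

02:05:12:15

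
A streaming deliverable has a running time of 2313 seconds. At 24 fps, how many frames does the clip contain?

Frames = 2313 × 24 = 55512.

55512 frames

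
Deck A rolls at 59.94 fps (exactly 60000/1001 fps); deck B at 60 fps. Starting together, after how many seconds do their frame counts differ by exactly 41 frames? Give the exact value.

The gap grows by |60 − 60000/1001| = 60/1001 frames per second.
Time for a 41-frame gap: 41 ÷ (60/1001) = 41041/60 s.

41041/60 seconds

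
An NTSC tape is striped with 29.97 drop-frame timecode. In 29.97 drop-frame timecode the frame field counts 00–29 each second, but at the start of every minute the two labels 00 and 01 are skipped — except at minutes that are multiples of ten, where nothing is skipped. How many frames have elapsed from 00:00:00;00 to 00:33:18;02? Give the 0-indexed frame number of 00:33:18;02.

As if non-drop at 30 labels/s: (0 × 3600 + 33 × 60 + 18) × 30 + 2 = 59942.
Minute boundaries passed: 33; those not divisible by 10: 33 − 3 = 30; dropped labels = 2 × 30 = 60.
Actual frame index = 59942 − 60 = 59882.

59882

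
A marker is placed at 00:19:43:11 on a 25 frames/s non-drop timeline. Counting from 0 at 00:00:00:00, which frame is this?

Total seconds to the label: (0 × 3600 + 19 × 60 + 43) = 1183.
Frame index = 1183 × 25 + 11 = 29586.

frame 29586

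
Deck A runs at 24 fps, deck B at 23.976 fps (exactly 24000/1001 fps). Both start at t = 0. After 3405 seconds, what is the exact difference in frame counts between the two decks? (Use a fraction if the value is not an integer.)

A emits 24 × 3405 = 81720 frames; B emits 24000/1001 × 3405 = 81720000/1001.
Difference = 81720/1001 frames (≈ 81.6384); B is behind A.

81720/1001 frames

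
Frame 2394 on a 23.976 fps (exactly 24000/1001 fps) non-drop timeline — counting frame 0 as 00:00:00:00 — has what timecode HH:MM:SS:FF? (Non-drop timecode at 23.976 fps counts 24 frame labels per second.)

2394 ÷ 24 = 99 full seconds, remainder 18 frames.
99 s = 0 h 1 min 39 s.
Timecode: 00:01:39:18.

00:01:39:18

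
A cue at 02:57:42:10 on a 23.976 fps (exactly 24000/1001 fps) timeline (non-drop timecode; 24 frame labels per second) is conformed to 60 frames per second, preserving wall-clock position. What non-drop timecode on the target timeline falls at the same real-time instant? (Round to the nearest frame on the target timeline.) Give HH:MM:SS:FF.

02:57:53:05

Source frame index: (2×3600 + 57×60 + 42) × 24 + 10 = 255898.
Real time: 255898 / (24000/1001) = 128076949/12000 s.
Target frame: (128076949/12000) × (60) = 128076949/200 ≈ 640384.745 → 640385.
At 60 labels/s: frame 640385 → 02:57:53:05.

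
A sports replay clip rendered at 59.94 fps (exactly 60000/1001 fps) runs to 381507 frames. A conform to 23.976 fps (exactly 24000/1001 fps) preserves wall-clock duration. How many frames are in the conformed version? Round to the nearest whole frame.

152603 frames

Frames at target rate = 381507 × (24000/1001) / (60000/1001) = 763014/5 ≈ 152602.800.
Nearest whole frame: 152603.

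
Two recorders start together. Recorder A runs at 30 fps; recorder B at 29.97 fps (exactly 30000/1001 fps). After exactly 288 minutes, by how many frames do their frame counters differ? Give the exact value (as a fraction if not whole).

288 min = 17280 s.
A emits 30 × 17280 = 518400 frames; B emits 30000/1001 × 17280 = 518400000/1001.
Difference = 518400/1001 frames (≈ 517.8821); B is behind A.

518400/1001 frames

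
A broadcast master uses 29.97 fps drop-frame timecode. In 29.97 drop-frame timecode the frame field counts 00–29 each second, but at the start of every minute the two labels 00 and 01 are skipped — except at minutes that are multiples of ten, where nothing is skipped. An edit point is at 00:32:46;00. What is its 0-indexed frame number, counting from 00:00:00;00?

58922

As if non-drop at 30 labels/s: (0 × 3600 + 32 × 60 + 46) × 30 + 0 = 58980.
Minute boundaries passed: 32; those not divisible by 10: 32 − 3 = 29; dropped labels = 2 × 29 = 58.
Actual frame index = 58980 − 58 = 58922.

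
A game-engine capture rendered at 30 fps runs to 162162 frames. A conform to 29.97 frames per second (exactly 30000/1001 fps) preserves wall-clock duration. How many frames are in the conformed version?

Target frames = source frames × (target rate / source rate) = 162162 × (30000/1001)/(30) = 162162 × 1000/1001 = 162000.

162000 frames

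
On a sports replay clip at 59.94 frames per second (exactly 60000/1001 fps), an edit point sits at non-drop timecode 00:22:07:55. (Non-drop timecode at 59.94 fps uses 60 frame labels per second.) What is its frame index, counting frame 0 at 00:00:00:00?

Total seconds to the label: (0 × 3600 + 22 × 60 + 7) = 1327.
Frame index = 1327 × 60 + 55 = 79675.

79675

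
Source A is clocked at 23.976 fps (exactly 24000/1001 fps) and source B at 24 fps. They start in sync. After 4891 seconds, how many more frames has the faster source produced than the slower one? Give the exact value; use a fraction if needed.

117384/1001 frames

A emits 24000/1001 × 4891 = 117384000/1001 frames; B emits 24 × 4891 = 117384.
Difference = 117384/1001 frames (≈ 117.2667); B is ahead of A.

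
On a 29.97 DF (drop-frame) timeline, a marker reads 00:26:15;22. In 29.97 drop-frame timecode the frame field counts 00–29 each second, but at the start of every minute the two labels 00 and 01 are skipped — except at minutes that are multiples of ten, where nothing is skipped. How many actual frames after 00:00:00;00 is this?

47224

Complete 10-minute blocks: 2, each 17982 frames → 35964.
Remaining 6 whole minutes in the current block: 1800 + 5 × 1798 = 10790 frames.
Within the current minute: 15 × 30 + 22 − 2 = 470 (labels ;00/;01 skipped at this minute). Total = 35964 + 10790 + 470 = 47224.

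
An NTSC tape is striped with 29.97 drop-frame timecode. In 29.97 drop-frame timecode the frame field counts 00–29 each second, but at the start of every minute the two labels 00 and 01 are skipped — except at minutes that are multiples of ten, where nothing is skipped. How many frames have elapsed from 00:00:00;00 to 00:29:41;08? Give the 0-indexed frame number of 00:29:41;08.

As if non-drop at 30 labels/s: (0 × 3600 + 29 × 60 + 41) × 30 + 8 = 53438.
Minute boundaries passed: 29; those not divisible by 10: 29 − 2 = 27; dropped labels = 2 × 27 = 54.
Actual frame index = 53438 − 54 = 53384.

53384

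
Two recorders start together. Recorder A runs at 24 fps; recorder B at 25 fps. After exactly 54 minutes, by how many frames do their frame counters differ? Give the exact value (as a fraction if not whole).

3240 frames

54 min = 3240 s.
A emits 24 × 3240 = 77760 frames; B emits 25 × 3240 = 81000.
Difference = 3240 frames; B is ahead of A.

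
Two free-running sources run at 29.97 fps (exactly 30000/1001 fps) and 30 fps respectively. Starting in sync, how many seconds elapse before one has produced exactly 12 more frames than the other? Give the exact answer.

The gap grows by |30 − 30000/1001| = 30/1001 frames per second.
Time for a 12-frame gap: 12 ÷ (30/1001) = 400.4 s.

400.4 seconds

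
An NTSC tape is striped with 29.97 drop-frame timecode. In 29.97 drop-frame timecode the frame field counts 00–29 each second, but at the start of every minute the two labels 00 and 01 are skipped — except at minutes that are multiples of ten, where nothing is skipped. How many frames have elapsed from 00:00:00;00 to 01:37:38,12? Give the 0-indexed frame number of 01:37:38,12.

175576

Complete 10-minute blocks: 9, each 17982 frames → 161838.
Remaining 7 whole minutes in the current block: 1800 + 6 × 1798 = 12588 frames.
Within the current minute: 38 × 30 + 12 − 2 = 1150 (labels ;00/;01 skipped at this minute). Total = 161838 + 12588 + 1150 = 175576.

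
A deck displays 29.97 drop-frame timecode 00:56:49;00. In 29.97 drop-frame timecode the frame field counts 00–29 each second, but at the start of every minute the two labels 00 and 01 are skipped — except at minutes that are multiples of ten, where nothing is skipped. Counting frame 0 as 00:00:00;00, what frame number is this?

102168

Complete 10-minute blocks: 5, each 17982 frames → 89910.
Remaining 6 whole minutes in the current block: 1800 + 5 × 1798 = 10790 frames.
Within the current minute: 49 × 30 + 0 − 2 = 1468 (labels ;00/;01 skipped at this minute). Total = 89910 + 10790 + 1468 = 102168.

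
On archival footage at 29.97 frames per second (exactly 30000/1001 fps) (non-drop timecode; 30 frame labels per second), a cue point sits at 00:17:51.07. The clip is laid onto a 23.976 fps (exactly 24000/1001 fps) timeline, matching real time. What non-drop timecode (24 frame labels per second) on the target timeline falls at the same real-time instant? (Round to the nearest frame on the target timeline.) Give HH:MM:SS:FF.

Source frame index: (0×3600 + 17×60 + 51) × 30 + 7 = 32137.
Real time: 32137 / (30000/1001) = 32169137/30000 s.
Target frame: (32169137/30000) × (24000/1001) = 128548/5 ≈ 25709.600 → 25710.
At 24 labels/s: frame 25710 → 00:17:51:06.

00:17:51:06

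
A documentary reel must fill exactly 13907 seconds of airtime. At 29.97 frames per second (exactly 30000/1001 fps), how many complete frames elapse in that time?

416793 frames

Frames = 13907 × 30000/1001 = 417210000/1001 ≈ 416793.2068.
Complete frames: 416793.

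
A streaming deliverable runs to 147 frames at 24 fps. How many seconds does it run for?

Running time = 147 / (24) = 6.125 s.

6.125 seconds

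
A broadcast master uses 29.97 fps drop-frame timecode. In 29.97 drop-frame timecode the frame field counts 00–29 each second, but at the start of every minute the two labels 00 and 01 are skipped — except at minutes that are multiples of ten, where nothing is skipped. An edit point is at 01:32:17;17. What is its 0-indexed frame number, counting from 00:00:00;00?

165961

Complete 10-minute blocks: 9, each 17982 frames → 161838.
Remaining 2 whole minutes in the current block: 1800 + 1 × 1798 = 3598 frames.
Within the current minute: 17 × 30 + 17 − 2 = 525 (labels ;00/;01 skipped at this minute). Total = 161838 + 3598 + 525 = 165961.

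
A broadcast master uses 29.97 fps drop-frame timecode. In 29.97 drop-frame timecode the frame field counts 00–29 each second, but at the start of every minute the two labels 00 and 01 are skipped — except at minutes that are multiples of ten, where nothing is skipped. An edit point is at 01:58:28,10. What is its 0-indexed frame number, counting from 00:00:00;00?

213036

Complete 10-minute blocks: 11, each 17982 frames → 197802.
Remaining 8 whole minutes in the current block: 1800 + 7 × 1798 = 14386 frames.
Within the current minute: 28 × 30 + 10 − 2 = 848 (labels ;00/;01 skipped at this minute). Total = 197802 + 14386 + 848 = 213036.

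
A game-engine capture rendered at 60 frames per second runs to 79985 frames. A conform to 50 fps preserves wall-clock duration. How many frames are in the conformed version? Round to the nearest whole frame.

66654 frames

Frames at target rate = 79985 × (50) / (60) = 399925/6 ≈ 66654.167.
Nearest whole frame: 66654.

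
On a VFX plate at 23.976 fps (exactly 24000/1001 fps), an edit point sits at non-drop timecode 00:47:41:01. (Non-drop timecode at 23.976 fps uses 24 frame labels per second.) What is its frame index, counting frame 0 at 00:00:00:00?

frame 68665

Total seconds to the label: (0 × 3600 + 47 × 60 + 41) = 2861.
Frame index = 2861 × 24 + 1 = 68665.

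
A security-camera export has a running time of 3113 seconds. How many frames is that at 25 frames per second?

Frames = 3113 × 25 = 77825.

77825 frames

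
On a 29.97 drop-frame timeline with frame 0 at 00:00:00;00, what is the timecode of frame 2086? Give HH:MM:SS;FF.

Each 10-minute DF block holds 10 × 60 × 30 − 9 × 2 = 17982 frames. 2086 ÷ 17982 → 0 full blocks, remainder 2086.
Within the partial block the first minute is 1800 frames and each further minute 1798, so 1 further minute boundary passed. Total skipped labels = 18 × 0 + 2 × 1 = 2.
Non-drop label index = 2086 + 2 = 2088; at 30 labels/s that is 00:01:09:18, i.e. DF 00:01:09;18.

00:01:09;18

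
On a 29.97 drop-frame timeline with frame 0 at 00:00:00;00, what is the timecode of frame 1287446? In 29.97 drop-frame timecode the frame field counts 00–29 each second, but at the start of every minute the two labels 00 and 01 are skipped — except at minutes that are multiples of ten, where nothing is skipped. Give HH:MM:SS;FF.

Each 10-minute DF block holds 10 × 60 × 30 − 9 × 2 = 17982 frames. 1287446 ÷ 17982 → 71 full blocks, remainder 10724.
Within the partial block the first minute is 1800 frames and each further minute 1798, so 5 further minute boundaries passed. Total skipped labels = 18 × 71 + 2 × 5 = 1288.
Non-drop label index = 1287446 + 1288 = 1288734; at 30 labels/s that is 11:55:57:24, i.e. DF 11:55:57;24.

11:55:57;24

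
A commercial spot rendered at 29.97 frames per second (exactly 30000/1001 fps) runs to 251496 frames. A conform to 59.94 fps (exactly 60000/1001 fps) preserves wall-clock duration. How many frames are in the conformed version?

502992 frames

Target frames = source frames × (target rate / source rate) = 251496 × (60000/1001)/(30000/1001) = 251496 × 2 = 502992.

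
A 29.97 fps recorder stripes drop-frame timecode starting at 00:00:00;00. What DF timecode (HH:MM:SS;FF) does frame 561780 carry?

05:12:24;22

Each 10-minute DF block holds 10 × 60 × 30 − 9 × 2 = 17982 frames. 561780 ÷ 17982 → 31 full blocks, remainder 4338.
Within the partial block the first minute is 1800 frames and each further minute 1798, so 2 further minute boundaries passed. Total skipped labels = 18 × 31 + 2 × 2 = 562.
Non-drop label index = 561780 + 562 = 562342; at 30 labels/s that is 05:12:24:22, i.e. DF 05:12:24;22.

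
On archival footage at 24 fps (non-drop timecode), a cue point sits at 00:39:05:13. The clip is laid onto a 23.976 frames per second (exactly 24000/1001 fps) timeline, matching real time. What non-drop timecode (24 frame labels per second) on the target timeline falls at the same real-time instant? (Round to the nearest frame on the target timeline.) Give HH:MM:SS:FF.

00:39:03:05

Source frame index: (0×3600 + 39×60 + 5) × 24 + 13 = 56293.
Real time: 56293 / (24) = 56293/24 s.
Target frame: (56293/24) × (24000/1001) = 56293000/1001 ≈ 56236.763 → 56237.
At 24 labels/s: frame 56237 → 00:39:03:05.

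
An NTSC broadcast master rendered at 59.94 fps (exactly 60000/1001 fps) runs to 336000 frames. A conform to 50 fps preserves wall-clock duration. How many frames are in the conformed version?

280280 frames

Target frames = source frames × (target rate / source rate) = 336000 × (50)/(60000/1001) = 336000 × 1001/1200 = 280280.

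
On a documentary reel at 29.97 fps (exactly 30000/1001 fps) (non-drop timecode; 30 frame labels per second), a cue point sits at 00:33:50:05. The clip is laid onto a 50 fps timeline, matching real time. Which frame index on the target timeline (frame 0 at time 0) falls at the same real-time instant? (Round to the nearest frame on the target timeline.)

Source frame index: (0×3600 + 33×60 + 50) × 30 + 5 = 60905.
Real time: 60905 / (30000/1001) = 12193181/6000 s.
Target frame: (12193181/6000) × (50) = 12193181/120 ≈ 101609.842 → 101610.

frame 101610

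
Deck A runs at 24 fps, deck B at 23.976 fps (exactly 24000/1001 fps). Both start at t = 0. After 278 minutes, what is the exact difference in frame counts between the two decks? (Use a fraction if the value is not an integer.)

278 min = 16680 s.
A emits 24 × 16680 = 400320 frames; B emits 24000/1001 × 16680 = 400320000/1001.
Difference = 400320/1001 frames (≈ 399.9201); B is behind A.

400320/1001 frames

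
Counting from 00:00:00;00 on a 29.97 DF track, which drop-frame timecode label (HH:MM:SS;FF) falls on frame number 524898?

Ten DF minutes hold 17982 frames, so frame 524898 lies in block 29 (frames 521478–539459) with 3420 frames into that block.
The block's first minute is 1800 frames and the rest 1798 each; 3420 frames reaches minute 1, so 29 × 18 + 1 × 2 = 524 labels have been skipped so far.
Adding those back, label number 524898 + 524 = 525422 at 30 labels/s is 17514 s + 2 f = 4 h 51 min 54 s frame 2, i.e. 04:51:54;02.

04:51:54;02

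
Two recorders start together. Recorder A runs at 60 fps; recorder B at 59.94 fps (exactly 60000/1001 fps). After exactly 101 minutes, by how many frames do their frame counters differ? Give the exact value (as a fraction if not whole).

363600/1001 frames

101 min = 6060 s.
A emits 60 × 6060 = 363600 frames; B emits 60000/1001 × 6060 = 363600000/1001.
Difference = 363600/1001 frames (≈ 363.2368); B is behind A.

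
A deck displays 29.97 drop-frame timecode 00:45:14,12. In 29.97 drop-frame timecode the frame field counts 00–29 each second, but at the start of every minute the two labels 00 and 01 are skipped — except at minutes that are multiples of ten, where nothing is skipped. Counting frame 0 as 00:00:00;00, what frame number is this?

Complete 10-minute blocks: 4, each 17982 frames → 71928.
Remaining 5 whole minutes in the current block: 1800 + 4 × 1798 = 8992 frames.
Within the current minute: 14 × 30 + 12 − 2 = 430 (labels ;00/;01 skipped at this minute). Total = 71928 + 8992 + 430 = 81350.

81350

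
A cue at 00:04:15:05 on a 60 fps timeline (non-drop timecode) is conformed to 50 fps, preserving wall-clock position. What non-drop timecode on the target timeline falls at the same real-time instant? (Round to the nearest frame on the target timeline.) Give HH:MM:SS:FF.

00:04:15:04

Source frame index: (0×3600 + 4×60 + 15) × 60 + 5 = 15305.
Real time: 15305 / (60) = 3061/12 s.
Target frame: (3061/12) × (50) = 76525/6 ≈ 12754.167 → 12754.
At 50 labels/s: frame 12754 → 00:04:15:04.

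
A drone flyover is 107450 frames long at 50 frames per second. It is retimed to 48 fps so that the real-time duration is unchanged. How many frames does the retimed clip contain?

Target frames = source frames × (target rate / source rate) = 107450 × (48)/(50) = 107450 × 24/25 = 103152.

103152 frames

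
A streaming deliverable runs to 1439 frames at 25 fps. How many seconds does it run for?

Running time = 1439 / (25) = 57.56 s.

57.56 seconds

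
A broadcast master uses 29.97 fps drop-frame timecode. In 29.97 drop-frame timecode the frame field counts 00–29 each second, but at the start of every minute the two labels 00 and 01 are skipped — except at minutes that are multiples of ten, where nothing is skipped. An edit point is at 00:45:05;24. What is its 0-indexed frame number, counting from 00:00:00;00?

As if non-drop at 30 labels/s: (0 × 3600 + 45 × 60 + 5) × 30 + 24 = 81174.
Minute boundaries passed: 45; those not divisible by 10: 45 − 4 = 41; dropped labels = 2 × 41 = 82.
Actual frame index = 81174 − 82 = 81092.

81092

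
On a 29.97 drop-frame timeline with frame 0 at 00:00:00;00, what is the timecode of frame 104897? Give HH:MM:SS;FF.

00:58:20;03

Each 10-minute DF block holds 10 × 60 × 30 − 9 × 2 = 17982 frames. 104897 ÷ 17982 → 5 full blocks, remainder 14987.
Within the partial block the first minute is 1800 frames and each further minute 1798, so 8 further minute boundaries passed. Total skipped labels = 18 × 5 + 2 × 8 = 106.
Non-drop label index = 104897 + 106 = 105003; at 30 labels/s that is 00:58:20:03, i.e. DF 00:58:20;03.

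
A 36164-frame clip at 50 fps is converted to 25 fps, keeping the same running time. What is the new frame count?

18082 frames

Target frames = source frames × (target rate / source rate) = 36164 × (25)/(50) = 36164 × 1/2 = 18082.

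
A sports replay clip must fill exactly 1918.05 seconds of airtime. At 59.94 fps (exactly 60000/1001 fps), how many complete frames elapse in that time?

114968 frames

Frames = 1918.05 × 60000/1001 = 115083000/1001 ≈ 114968.0320.
Complete frames: 114968.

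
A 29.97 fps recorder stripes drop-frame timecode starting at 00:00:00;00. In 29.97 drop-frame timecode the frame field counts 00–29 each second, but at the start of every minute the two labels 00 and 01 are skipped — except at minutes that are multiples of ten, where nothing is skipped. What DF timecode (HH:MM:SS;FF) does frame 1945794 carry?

18:02:04;22

Ten DF minutes hold 17982 frames, so frame 1945794 lies in block 108 (frames 1942056–1960037) with 3738 frames into that block.
The block's first minute is 1800 frames and the rest 1798 each; 3738 frames reaches minute 2, so 108 × 18 + 2 × 2 = 1948 labels have been skipped so far.
Adding those back, label number 1945794 + 1948 = 1947742 at 30 labels/s is 64924 s + 22 f = 18 h 2 min 4 s frame 22, i.e. 18:02:04;22.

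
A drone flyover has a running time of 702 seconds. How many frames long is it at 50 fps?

Frames = 702 × 50 = 35100.

35100 frames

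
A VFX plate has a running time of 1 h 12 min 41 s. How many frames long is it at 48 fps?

209328 frames

1 h 12 min 41 s = 4361 s.
Frames = 4361 × 48 = 209328.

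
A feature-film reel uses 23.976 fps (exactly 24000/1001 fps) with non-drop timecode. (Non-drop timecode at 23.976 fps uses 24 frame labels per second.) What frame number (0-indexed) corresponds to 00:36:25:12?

frame 52452

Total seconds to the label: (0 × 3600 + 36 × 60 + 25) = 2185.
Frame index = 2185 × 24 + 12 = 52452.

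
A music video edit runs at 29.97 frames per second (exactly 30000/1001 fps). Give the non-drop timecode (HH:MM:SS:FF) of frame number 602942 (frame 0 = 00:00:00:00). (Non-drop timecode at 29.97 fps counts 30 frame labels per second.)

05:34:58:02

602942 ÷ 30 = 20098 full seconds, remainder 2 frames.
20098 s = 5 h 34 min 58 s.
Timecode: 05:34:58:02.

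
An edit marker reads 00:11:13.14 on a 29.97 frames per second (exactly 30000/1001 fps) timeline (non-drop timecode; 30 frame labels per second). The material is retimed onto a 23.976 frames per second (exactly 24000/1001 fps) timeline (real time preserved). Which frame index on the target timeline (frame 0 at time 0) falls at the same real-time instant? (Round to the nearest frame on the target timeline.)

Source frame index: (0×3600 + 11×60 + 13) × 30 + 14 = 20204.
Real time: 20204 / (30000/1001) = 5056051/7500 s.
Target frame: (5056051/7500) × (24000/1001) = 80816/5 ≈ 16163.200 → 16163.

frame 16163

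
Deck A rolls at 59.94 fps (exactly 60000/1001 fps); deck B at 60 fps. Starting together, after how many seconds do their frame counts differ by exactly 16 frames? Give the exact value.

4004/15 seconds

The gap grows by |60 − 60000/1001| = 60/1001 frames per second.
Time for a 16-frame gap: 16 ÷ (60/1001) = 4004/15 s.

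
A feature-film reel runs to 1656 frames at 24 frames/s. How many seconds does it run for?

Running time = 1656 / (24) = 69 s.

69 seconds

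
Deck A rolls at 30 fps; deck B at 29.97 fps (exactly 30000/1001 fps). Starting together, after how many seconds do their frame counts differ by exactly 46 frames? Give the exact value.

23023/15 seconds

The gap grows by |30000/1001 − 30| = 30/1001 frames per second.
Time for a 46-frame gap: 46 ÷ (30/1001) = 23023/15 s.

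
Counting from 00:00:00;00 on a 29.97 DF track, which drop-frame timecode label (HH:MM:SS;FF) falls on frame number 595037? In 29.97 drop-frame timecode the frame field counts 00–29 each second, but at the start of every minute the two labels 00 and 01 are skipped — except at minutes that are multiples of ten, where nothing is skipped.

05:30:54;11

Ten DF minutes hold 17982 frames, so frame 595037 lies in block 33 (frames 593406–611387) with 1631 frames into that block.
The block's first minute is 1800 frames and the rest 1798 each; 1631 frames reaches minute 0, so 33 × 18 + 0 × 2 = 594 labels have been skipped so far.
Adding those back, label number 595037 + 594 = 595631 at 30 labels/s is 19854 s + 11 f = 5 h 30 min 54 s frame 11, i.e. 05:30:54;11.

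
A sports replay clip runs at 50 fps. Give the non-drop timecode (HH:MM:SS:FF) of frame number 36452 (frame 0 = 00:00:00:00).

36452 ÷ 50 = 729 full seconds, remainder 2 frames.
729 s = 0 h 12 min 9 s.
Timecode: 00:12:09:02.

00:12:09:02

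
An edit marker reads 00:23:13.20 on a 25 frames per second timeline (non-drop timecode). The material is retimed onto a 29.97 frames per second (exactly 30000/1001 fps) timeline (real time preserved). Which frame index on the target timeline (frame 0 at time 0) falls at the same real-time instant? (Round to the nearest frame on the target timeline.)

frame 41772

Source frame index: (0×3600 + 23×60 + 13) × 25 + 20 = 34845.
Real time: 34845 / (25) = 6969/5 s.
Target frame: (6969/5) × (30000/1001) = 41814000/1001 ≈ 41772.228 → 41772.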